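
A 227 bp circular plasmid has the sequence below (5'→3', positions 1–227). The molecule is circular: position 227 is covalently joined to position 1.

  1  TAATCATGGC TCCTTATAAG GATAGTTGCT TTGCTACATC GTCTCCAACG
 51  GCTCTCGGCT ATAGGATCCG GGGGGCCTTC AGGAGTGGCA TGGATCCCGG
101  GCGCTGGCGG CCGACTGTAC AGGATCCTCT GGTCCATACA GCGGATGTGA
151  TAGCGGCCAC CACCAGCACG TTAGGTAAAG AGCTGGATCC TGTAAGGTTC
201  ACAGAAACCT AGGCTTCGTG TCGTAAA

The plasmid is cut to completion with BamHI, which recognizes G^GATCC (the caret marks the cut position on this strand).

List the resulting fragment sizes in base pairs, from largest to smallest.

BamHI sites (GGATCC) start at positions 64, 92, 122, 185.
BamHI cuts after the first base of each site, so after positions 64, 92, 122, 185.
Circular molecule, 4 cuts → 4 fragments:
  65–92 → 28 bp
  93–122 → 30 bp
  123–185 → 63 bp
  186–227 then 1–64 → 42 + 64 = 106 bp
Sorted largest to smallest: 106, 63, 30, 28 bp.

106, 63, 30, 28 bp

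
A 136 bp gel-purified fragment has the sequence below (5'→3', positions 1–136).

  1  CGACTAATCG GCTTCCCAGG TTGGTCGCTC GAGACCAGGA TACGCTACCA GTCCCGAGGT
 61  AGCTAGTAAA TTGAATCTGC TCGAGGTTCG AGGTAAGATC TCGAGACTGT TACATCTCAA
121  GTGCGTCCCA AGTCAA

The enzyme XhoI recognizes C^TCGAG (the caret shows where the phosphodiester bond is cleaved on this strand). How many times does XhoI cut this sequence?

CTCGAG occurs starting at positions 28, 80, 100.
XhoI cuts at 3 sites.

3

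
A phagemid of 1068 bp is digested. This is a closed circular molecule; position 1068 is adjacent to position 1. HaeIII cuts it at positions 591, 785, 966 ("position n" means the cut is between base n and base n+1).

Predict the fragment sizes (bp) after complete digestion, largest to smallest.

Circular molecule, 3 cuts → 3 fragments:
  785 − 591 = 194 bp
  966 − 785 = 181 bp
  wrap: 1068 − 966 + 591 = 693 bp
Sorted largest to smallest: 693, 194, 181 bp.

693, 194, 181 bp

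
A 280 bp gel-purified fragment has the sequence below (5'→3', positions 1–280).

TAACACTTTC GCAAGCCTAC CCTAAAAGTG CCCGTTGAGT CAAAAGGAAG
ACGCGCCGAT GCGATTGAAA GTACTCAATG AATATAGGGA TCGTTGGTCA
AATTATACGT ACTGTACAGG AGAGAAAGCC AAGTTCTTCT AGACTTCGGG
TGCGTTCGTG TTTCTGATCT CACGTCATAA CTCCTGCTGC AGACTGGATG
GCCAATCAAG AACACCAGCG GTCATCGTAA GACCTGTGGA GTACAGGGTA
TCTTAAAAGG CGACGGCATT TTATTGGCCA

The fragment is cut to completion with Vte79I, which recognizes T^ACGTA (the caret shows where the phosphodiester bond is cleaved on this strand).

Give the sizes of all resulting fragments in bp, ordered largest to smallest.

174, 106 bp

The Vte79I site (TACGTA) starts at position 106.
Vte79I cuts after the first base of each site, so after position 106.
Linear molecule, 1 cut → 2 fragments:
  1–106 → 106 bp
  107–280 → 174 bp
Sorted largest to smallest: 174, 106 bp.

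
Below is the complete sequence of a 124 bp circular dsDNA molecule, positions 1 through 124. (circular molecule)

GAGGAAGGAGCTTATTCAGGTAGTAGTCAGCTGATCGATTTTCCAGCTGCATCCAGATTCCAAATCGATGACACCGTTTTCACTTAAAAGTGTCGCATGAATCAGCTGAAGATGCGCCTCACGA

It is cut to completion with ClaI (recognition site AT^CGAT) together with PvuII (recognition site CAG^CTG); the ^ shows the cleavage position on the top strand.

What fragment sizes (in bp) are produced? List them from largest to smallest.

ClaI sites (ATCGAT) start at positions 34, 64.
ClaI cuts after base 2 of each site, so after positions 35, 65.
PvuII sites (CAGCTG) start at positions 28, 44, 103.
PvuII cuts after base 3 of each site, so after positions 30, 46, 105.
Combined cut positions: 30, 35, 46, 65, 105.
Circular molecule, 5 cuts → 5 fragments:
  31–35 → 5 bp
  36–46 → 11 bp
  47–65 → 19 bp
  66–105 → 40 bp
  106–124 then 1–30 → 19 + 30 = 49 bp
Sorted largest to smallest: 49, 40, 19, 11, 5 bp.

49, 40, 19, 11, 5 bp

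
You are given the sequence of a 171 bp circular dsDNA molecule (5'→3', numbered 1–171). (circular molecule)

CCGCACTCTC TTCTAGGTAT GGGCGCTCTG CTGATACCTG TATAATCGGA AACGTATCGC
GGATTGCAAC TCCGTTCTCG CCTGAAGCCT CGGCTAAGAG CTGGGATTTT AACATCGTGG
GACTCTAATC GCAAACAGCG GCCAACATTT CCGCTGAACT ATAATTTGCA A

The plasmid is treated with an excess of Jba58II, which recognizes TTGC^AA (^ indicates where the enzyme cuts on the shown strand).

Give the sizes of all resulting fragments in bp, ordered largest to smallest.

Jba58II sites (TTGCAA) start at positions 64, 166.
Jba58II cuts after base 4 of each site, so after positions 67, 169.
Circular molecule, 2 cuts → 2 fragments:
  68–169 → 102 bp
  170–171 then 1–67 → 2 + 67 = 69 bp
Sorted largest to smallest: 102, 69 bp.

102, 69 bp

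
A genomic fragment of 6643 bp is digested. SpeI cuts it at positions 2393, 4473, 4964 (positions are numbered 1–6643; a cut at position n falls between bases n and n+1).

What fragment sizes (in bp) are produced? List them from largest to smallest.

Linear molecule, 3 cuts → 4 fragments:
  2393 − 0 = 2393 bp
  4473 − 2393 = 2080 bp
  4964 − 4473 = 491 bp
  6643 − 4964 = 1679 bp
Sorted largest to smallest: 2393, 2080, 1679, 491 bp.

2393, 2080, 1679, 491 bp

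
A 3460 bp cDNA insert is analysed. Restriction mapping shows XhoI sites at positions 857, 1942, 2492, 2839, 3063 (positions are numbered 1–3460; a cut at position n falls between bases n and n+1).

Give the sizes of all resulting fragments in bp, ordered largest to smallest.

Linear molecule, 5 cuts → 6 fragments:
  857 − 0 = 857 bp
  1942 − 857 = 1085 bp
  2492 − 1942 = 550 bp
  2839 − 2492 = 347 bp
  3063 − 2839 = 224 bp
  3460 − 3063 = 397 bp
Sorted largest to smallest: 1085, 857, 550, 397, 347, 224 bp.

1085, 857, 550, 397, 347, 224 bp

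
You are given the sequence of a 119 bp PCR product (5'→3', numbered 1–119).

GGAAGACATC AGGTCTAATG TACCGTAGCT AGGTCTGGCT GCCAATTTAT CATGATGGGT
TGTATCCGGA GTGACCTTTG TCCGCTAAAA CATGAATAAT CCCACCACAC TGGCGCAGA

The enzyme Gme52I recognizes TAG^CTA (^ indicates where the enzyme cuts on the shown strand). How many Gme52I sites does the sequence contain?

1

TAGCTA occurs starting at position 26.
Gme52I cuts at 1 site.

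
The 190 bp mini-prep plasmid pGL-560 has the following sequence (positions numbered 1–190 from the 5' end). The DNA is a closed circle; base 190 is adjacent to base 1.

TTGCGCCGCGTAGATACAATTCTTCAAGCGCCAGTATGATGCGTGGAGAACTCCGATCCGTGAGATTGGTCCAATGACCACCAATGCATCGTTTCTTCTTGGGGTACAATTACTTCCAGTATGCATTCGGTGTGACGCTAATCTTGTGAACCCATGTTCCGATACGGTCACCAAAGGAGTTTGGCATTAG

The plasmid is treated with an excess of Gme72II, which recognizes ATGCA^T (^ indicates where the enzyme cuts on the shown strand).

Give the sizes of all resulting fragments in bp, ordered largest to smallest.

153, 37 bp

Gme72II sites (ATGCAT) start at positions 84, 121.
Gme72II cuts after base 5 of each site (before the last base), so after positions 88, 125.
Circular molecule, 2 cuts → 2 fragments:
  89–125 → 37 bp
  126–190 then 1–88 → 65 + 88 = 153 bp
Sorted largest to smallest: 153, 37 bp.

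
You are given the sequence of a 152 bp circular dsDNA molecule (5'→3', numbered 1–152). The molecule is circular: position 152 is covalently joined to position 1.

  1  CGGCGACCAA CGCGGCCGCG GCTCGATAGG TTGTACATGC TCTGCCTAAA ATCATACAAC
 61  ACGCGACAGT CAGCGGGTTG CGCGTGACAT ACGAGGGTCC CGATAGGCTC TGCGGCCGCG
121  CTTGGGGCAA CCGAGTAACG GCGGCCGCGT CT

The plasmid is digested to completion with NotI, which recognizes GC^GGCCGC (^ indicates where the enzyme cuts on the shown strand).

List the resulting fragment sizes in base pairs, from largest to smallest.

100, 29, 23 bp

NotI sites (GCGGCCGC) start at positions 12, 112, 141.
NotI cuts after base 2 of each site, so after positions 13, 113, 142.
Circular molecule, 3 cuts → 3 fragments:
  14–113 → 100 bp
  114–142 → 29 bp
  143–152 then 1–13 → 10 + 13 = 23 bp
Sorted largest to smallest: 100, 29, 23 bp.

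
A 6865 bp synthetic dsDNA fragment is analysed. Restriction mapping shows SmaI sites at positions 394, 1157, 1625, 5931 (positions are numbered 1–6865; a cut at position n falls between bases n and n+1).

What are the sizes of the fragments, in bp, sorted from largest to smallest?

4306, 934, 763, 468, 394 bp

Linear molecule, 4 cuts → 5 fragments:
  394 − 0 = 394 bp
  1157 − 394 = 763 bp
  1625 − 1157 = 468 bp
  5931 − 1625 = 4306 bp
  6865 − 5931 = 934 bp
Sorted largest to smallest: 4306, 934, 763, 468, 394 bp.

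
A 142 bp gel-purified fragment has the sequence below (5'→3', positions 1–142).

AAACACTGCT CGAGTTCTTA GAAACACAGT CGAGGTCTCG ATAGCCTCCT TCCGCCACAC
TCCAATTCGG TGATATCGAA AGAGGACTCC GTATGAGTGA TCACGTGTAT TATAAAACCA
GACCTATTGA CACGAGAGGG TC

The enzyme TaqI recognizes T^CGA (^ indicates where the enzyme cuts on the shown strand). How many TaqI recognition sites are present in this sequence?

4

TCGA occurs starting at positions 10, 30, 38, 76.
TaqI cuts at 4 sites.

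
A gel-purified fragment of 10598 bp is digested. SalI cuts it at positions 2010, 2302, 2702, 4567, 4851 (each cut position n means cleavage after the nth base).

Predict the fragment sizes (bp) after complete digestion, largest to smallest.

5747, 2010, 1865, 400, 292, 284 bp

Linear molecule, 5 cuts → 6 fragments:
  2010 − 0 = 2010 bp
  2302 − 2010 = 292 bp
  2702 − 2302 = 400 bp
  4567 − 2702 = 1865 bp
  4851 − 4567 = 284 bp
  10598 − 4851 = 5747 bp
Sorted largest to smallest: 5747, 2010, 1865, 400, 292, 284 bp.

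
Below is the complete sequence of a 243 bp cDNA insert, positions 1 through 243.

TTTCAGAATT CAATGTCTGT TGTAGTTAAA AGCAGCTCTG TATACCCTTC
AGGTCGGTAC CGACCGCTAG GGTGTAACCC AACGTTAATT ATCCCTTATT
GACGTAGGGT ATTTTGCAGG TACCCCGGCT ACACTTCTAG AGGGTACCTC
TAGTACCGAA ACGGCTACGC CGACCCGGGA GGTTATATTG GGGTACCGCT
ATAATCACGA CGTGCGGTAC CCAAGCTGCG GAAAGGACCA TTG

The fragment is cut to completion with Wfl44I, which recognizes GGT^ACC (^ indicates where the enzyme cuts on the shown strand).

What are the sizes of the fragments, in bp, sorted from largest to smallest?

Wfl44I sites (GGTACC) start at positions 56, 119, 143, 192, 216.
Wfl44I cuts after base 3 of each site, so after positions 58, 121, 145, 194, 218.
Linear molecule, 5 cuts → 6 fragments:
  1–58 → 58 bp
  59–121 → 63 bp
  122–145 → 24 bp
  146–194 → 49 bp
  195–218 → 24 bp
  219–243 → 25 bp
Sorted largest to smallest: 63, 58, 49, 25, 24, 24 bp.

63, 58, 49, 25, 24, 24 bp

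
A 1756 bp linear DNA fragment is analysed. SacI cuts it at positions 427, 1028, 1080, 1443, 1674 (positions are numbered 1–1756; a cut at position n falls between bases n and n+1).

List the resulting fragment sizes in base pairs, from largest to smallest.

601, 427, 363, 231, 82, 52 bp

Linear molecule, 5 cuts → 6 fragments:
  427 − 0 = 427 bp
  1028 − 427 = 601 bp
  1080 − 1028 = 52 bp
  1443 − 1080 = 363 bp
  1674 − 1443 = 231 bp
  1756 − 1674 = 82 bp
Sorted largest to smallest: 601, 427, 363, 231, 82, 52 bp.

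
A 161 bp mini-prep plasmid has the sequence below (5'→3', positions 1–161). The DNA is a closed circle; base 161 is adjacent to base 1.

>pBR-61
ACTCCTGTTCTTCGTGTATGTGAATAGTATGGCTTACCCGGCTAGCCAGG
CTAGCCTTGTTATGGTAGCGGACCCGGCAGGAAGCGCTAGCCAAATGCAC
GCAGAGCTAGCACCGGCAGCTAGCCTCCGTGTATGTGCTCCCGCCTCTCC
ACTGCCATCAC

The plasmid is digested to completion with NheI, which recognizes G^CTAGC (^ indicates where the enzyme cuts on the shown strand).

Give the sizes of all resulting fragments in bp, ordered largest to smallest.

NheI sites (GCTAGC) start at positions 41, 50, 86, 106, 119.
NheI cuts after the first base of each site, so after positions 41, 50, 86, 106, 119.
Circular molecule, 5 cuts → 5 fragments:
  42–50 → 9 bp
  51–86 → 36 bp
  87–106 → 20 bp
  107–119 → 13 bp
  120–161 then 1–41 → 42 + 41 = 83 bp
Sorted largest to smallest: 83, 36, 20, 13, 9 bp.

83, 36, 20, 13, 9 bp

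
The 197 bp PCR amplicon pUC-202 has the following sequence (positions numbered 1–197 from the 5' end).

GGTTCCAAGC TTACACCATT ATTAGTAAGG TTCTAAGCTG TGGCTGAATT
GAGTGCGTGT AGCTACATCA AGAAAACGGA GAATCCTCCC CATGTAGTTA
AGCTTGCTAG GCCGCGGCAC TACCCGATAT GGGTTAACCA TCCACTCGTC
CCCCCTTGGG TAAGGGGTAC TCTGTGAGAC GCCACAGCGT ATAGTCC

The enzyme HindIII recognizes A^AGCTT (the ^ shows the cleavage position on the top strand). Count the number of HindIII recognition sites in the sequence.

2

AAGCTT occurs starting at positions 7, 100.
HindIII cuts at 2 sites.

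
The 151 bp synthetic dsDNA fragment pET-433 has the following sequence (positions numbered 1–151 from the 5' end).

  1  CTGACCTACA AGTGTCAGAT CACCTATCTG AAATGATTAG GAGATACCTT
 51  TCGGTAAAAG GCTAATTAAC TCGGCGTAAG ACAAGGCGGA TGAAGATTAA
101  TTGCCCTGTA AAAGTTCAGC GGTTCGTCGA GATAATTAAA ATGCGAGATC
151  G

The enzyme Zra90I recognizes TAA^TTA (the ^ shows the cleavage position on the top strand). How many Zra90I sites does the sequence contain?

TAATTA occurs starting at positions 63, 133.
Zra90I cuts at 2 sites.

2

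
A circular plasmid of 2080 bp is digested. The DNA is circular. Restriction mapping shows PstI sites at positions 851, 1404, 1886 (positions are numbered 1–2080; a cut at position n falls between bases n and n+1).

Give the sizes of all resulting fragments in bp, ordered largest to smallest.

Circular molecule, 3 cuts → 3 fragments:
  1404 − 851 = 553 bp
  1886 − 1404 = 482 bp
  wrap: 2080 − 1886 + 851 = 1045 bp
Sorted largest to smallest: 1045, 553, 482 bp.

1045, 553, 482 bp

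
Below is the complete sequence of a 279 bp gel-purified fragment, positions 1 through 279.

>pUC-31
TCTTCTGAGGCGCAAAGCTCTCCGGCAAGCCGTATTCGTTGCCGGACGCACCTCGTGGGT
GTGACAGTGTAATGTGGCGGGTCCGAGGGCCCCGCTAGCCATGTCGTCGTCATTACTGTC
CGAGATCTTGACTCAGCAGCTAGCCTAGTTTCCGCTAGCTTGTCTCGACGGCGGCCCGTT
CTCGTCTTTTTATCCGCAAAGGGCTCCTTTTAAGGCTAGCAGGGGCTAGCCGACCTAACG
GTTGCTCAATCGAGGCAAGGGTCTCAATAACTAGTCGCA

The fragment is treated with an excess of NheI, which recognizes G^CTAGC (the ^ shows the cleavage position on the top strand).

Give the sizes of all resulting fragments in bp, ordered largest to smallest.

94, 61, 54, 45, 15, 10 bp

NheI sites (GCTAGC) start at positions 94, 139, 154, 215, 225.
NheI cuts after the first base of each site, so after positions 94, 139, 154, 215, 225.
Linear molecule, 5 cuts → 6 fragments:
  1–94 → 94 bp
  95–139 → 45 bp
  140–154 → 15 bp
  155–215 → 61 bp
  216–225 → 10 bp
  226–279 → 54 bp
Sorted largest to smallest: 94, 61, 54, 45, 15, 10 bp.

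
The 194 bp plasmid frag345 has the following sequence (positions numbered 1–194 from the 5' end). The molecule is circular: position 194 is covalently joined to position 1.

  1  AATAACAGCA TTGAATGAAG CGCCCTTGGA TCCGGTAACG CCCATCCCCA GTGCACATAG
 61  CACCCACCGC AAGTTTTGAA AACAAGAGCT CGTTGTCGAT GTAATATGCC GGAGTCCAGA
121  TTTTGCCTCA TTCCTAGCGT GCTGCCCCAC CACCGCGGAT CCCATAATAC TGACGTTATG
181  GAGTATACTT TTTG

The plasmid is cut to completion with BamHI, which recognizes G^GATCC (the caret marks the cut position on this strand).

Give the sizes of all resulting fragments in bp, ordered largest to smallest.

129, 65 bp

BamHI sites (GGATCC) start at positions 28, 157.
BamHI cuts after the first base of each site, so after positions 28, 157.
Circular molecule, 2 cuts → 2 fragments:
  29–157 → 129 bp
  158–194 then 1–28 → 37 + 28 = 65 bp
Sorted largest to smallest: 129, 65 bp.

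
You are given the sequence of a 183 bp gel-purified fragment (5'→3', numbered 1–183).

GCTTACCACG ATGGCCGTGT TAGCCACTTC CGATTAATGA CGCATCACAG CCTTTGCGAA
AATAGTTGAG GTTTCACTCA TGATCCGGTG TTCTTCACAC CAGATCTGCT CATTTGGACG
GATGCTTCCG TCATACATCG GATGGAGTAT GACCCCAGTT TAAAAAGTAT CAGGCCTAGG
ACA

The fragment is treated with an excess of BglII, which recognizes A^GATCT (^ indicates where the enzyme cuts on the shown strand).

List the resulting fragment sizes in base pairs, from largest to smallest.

102, 81 bp

The BglII site (AGATCT) starts at position 102.
BglII cuts after the first base of each site, so after position 102.
Linear molecule, 1 cut → 2 fragments:
  1–102 → 102 bp
  103–183 → 81 bp
Sorted largest to smallest: 102, 81 bp.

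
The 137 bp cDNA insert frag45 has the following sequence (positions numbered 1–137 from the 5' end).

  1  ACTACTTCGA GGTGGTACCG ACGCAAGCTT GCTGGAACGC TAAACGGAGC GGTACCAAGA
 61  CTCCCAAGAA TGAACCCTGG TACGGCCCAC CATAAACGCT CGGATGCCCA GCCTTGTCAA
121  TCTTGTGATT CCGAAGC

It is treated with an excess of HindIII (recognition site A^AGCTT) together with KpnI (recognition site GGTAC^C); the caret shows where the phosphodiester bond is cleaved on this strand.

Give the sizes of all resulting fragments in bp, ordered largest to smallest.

The HindIII site (AAGCTT) starts at position 25.
HindIII cuts after the first base of each site, so after position 25.
KpnI sites (GGTACC) start at positions 14, 51.
KpnI cuts after base 5 of each site (before the last base), so after positions 18, 55.
Combined cut positions: 18, 25, 55.
Linear molecule, 3 cuts → 4 fragments:
  1–18 → 18 bp
  19–25 → 7 bp
  26–55 → 30 bp
  56–137 → 82 bp
Sorted largest to smallest: 82, 30, 18, 7 bp.

82, 30, 18, 7 bp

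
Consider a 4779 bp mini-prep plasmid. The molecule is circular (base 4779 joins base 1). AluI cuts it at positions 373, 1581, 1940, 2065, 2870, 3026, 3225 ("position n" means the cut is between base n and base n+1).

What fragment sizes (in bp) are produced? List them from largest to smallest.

Circular molecule, 7 cuts → 7 fragments:
  1581 − 373 = 1208 bp
  1940 − 1581 = 359 bp
  2065 − 1940 = 125 bp
  2870 − 2065 = 805 bp
  3026 − 2870 = 156 bp
  3225 − 3026 = 199 bp
  wrap: 4779 − 3225 + 373 = 1927 bp
Sorted largest to smallest: 1927, 1208, 805, 359, 199, 156, 125 bp.

1927, 1208, 805, 359, 199, 156, 125 bp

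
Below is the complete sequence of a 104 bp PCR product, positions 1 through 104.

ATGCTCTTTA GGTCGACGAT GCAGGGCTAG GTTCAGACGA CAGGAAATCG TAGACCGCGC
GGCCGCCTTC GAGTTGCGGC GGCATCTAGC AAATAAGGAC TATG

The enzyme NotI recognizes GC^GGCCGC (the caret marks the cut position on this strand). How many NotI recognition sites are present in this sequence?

GCGGCCGC occurs starting at position 59.
NotI cuts at 1 site.

1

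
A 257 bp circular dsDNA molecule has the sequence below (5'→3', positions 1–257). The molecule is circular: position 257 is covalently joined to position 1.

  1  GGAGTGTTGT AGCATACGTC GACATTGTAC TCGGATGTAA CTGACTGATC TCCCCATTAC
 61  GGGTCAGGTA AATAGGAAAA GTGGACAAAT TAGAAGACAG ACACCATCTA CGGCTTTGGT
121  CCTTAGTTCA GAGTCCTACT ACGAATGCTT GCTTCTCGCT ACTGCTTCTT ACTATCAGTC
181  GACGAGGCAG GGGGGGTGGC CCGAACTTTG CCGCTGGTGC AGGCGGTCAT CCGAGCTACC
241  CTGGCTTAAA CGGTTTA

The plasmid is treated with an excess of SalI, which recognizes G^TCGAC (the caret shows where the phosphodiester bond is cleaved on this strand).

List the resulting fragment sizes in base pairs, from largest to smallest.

160, 97 bp

SalI sites (GTCGAC) start at positions 18, 178.
SalI cuts after the first base of each site, so after positions 18, 178.
Circular molecule, 2 cuts → 2 fragments:
  19–178 → 160 bp
  179–257 then 1–18 → 79 + 18 = 97 bp
Sorted largest to smallest: 160, 97 bp.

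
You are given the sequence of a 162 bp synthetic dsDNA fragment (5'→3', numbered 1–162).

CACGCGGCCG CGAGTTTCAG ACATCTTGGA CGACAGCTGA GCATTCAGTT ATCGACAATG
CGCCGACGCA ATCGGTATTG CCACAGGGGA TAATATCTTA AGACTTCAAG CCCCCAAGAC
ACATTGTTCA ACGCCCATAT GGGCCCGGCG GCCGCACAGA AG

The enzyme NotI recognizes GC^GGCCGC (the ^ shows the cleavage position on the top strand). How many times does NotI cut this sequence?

2

GCGGCCGC occurs starting at positions 4, 148.
NotI cuts at 2 sites.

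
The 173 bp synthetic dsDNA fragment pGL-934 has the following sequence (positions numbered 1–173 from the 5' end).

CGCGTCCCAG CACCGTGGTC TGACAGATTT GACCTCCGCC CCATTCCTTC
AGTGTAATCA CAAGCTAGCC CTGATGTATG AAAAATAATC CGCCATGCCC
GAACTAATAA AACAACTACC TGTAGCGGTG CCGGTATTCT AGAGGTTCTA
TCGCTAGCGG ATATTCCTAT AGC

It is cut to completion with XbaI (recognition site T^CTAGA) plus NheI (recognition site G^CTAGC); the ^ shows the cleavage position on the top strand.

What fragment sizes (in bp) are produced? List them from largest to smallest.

The XbaI site (TCTAGA) starts at position 138.
XbaI cuts after the first base of each site, so after position 138.
NheI sites (GCTAGC) start at positions 64, 153.
NheI cuts after the first base of each site, so after positions 64, 153.
Combined cut positions: 64, 138, 153.
Linear molecule, 3 cuts → 4 fragments:
  1–64 → 64 bp
  65–138 → 74 bp
  139–153 → 15 bp
  154–173 → 20 bp
Sorted largest to smallest: 74, 64, 20, 15 bp.

74, 64, 20, 15 bp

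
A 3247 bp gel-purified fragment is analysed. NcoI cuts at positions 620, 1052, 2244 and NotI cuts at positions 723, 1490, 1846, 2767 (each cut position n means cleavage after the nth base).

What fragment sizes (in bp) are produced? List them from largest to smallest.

620, 523, 480, 438, 398, 356, 329, 103 bp

Combined cut positions (sorted): 620, 723, 1052, 1490, 1846, 2244, 2767.
Linear molecule, 7 cuts → 8 fragments:
  620 − 0 = 620 bp
  723 − 620 = 103 bp
  1052 − 723 = 329 bp
  1490 − 1052 = 438 bp
  1846 − 1490 = 356 bp
  2244 − 1846 = 398 bp
  2767 − 2244 = 523 bp
  3247 − 2767 = 480 bp
Sorted largest to smallest: 620, 523, 480, 438, 398, 356, 329, 103 bp.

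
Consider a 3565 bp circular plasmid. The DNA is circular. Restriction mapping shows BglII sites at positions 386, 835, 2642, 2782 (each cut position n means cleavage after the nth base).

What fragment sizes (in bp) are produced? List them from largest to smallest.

1807, 1169, 449, 140 bp

Circular molecule, 4 cuts → 4 fragments:
  835 − 386 = 449 bp
  2642 − 835 = 1807 bp
  2782 − 2642 = 140 bp
  wrap: 3565 − 2782 + 386 = 1169 bp
Sorted largest to smallest: 1807, 1169, 449, 140 bp.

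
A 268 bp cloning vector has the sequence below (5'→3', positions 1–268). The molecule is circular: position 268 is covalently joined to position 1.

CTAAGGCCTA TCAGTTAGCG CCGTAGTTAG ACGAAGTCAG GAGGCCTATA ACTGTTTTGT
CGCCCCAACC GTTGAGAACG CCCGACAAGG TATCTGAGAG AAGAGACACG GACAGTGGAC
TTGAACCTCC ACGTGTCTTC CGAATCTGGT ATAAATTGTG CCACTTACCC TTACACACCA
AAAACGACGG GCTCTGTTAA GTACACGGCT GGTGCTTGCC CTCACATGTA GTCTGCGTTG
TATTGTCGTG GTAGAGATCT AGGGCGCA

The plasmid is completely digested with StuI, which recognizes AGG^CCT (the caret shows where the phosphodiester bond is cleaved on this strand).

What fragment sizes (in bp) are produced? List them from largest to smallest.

230, 38 bp

StuI sites (AGGCCT) start at positions 4, 42.
StuI cuts after base 3 of each site, so after positions 6, 44.
Circular molecule, 2 cuts → 2 fragments:
  7–44 → 38 bp
  45–268 then 1–6 → 224 + 6 = 230 bp
Sorted largest to smallest: 230, 38 bp.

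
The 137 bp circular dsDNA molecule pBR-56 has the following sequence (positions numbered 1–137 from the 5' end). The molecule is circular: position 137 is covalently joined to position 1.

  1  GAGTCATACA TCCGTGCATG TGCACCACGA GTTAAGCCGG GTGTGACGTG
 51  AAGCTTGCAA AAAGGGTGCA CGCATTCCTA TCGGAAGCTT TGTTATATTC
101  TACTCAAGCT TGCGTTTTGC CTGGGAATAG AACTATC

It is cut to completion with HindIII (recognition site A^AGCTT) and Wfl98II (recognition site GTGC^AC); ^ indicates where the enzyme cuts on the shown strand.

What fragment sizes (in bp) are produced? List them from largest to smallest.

54, 28, 21, 18, 16 bp

HindIII sites (AAGCTT) start at positions 51, 85, 106.
HindIII cuts after the first base of each site, so after positions 51, 85, 106.
Wfl98II sites (GTGCAC) start at positions 20, 66.
Wfl98II cuts after base 4 of each site, so after positions 23, 69.
Combined cut positions: 23, 51, 69, 85, 106.
Circular molecule, 5 cuts → 5 fragments:
  24–51 → 28 bp
  52–69 → 18 bp
  70–85 → 16 bp
  86–106 → 21 bp
  107–137 then 1–23 → 31 + 23 = 54 bp
Sorted largest to smallest: 54, 28, 21, 18, 16 bp.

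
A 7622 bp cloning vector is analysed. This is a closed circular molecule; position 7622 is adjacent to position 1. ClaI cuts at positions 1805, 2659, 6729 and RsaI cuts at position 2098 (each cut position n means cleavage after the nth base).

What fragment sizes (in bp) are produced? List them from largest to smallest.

4070, 2698, 561, 293 bp

Combined cut positions (sorted): 1805, 2098, 2659, 6729.
Circular molecule, 4 cuts → 4 fragments:
  2098 − 1805 = 293 bp
  2659 − 2098 = 561 bp
  6729 − 2659 = 4070 bp
  wrap: 7622 − 6729 + 1805 = 2698 bp
Sorted largest to smallest: 4070, 2698, 561, 293 bp.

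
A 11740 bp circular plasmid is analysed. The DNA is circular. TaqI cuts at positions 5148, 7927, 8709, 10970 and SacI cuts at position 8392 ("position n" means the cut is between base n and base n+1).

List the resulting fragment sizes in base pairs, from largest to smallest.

Combined cut positions (sorted): 5148, 7927, 8392, 8709, 10970.
Circular molecule, 5 cuts → 5 fragments:
  7927 − 5148 = 2779 bp
  8392 − 7927 = 465 bp
  8709 − 8392 = 317 bp
  10970 − 8709 = 2261 bp
  wrap: 11740 − 10970 + 5148 = 5918 bp
Sorted largest to smallest: 5918, 2779, 2261, 465, 317 bp.

5918, 2779, 2261, 465, 317 bp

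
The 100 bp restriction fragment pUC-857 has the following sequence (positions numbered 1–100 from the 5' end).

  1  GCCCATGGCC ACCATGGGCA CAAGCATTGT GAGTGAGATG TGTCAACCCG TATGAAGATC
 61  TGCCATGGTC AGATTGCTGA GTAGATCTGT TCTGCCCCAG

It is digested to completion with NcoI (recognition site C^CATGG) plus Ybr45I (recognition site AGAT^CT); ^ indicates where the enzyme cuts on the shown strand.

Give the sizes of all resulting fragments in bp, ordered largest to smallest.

NcoI sites (CCATGG) start at positions 3, 12, 63.
NcoI cuts after the first base of each site, so after positions 3, 12, 63.
Ybr45I sites (AGATCT) start at positions 56, 83.
Ybr45I cuts after base 4 of each site, so after positions 59, 86.
Combined cut positions: 3, 12, 59, 63, 86.
Linear molecule, 5 cuts → 6 fragments:
  1–3 → 3 bp
  4–12 → 9 bp
  13–59 → 47 bp
  60–63 → 4 bp
  64–86 → 23 bp
  87–100 → 14 bp
Sorted largest to smallest: 47, 23, 14, 9, 4, 3 bp.

47, 23, 14, 9, 4, 3 bp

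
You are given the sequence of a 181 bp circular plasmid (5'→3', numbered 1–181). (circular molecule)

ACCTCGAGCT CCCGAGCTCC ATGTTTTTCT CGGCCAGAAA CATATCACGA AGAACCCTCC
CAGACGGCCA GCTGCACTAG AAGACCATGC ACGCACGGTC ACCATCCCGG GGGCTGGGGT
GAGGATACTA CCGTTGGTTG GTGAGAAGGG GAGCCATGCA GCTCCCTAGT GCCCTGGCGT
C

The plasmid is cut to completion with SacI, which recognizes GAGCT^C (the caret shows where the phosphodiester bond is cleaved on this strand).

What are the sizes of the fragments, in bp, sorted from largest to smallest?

173, 8 bp

SacI sites (GAGCTC) start at positions 6, 14.
SacI cuts after base 5 of each site (before the last base), so after positions 10, 18.
Circular molecule, 2 cuts → 2 fragments:
  11–18 → 8 bp
  19–181 then 1–10 → 163 + 10 = 173 bp
Sorted largest to smallest: 173, 8 bp.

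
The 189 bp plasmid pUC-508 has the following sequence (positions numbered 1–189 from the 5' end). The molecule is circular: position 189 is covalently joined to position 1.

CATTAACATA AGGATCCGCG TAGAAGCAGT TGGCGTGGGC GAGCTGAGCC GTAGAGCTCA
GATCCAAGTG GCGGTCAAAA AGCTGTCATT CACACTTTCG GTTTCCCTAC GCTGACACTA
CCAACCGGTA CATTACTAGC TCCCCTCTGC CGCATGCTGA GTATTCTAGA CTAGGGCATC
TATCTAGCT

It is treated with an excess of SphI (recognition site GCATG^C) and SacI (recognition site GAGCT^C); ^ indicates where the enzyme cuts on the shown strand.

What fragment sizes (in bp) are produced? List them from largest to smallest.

The SphI site (GCATGC) starts at position 152.
SphI cuts after base 5 of each site (before the last base), so after position 156.
The SacI site (GAGCTC) starts at position 54.
SacI cuts after base 5 of each site (before the last base), so after position 58.
Combined cut positions: 58, 156.
Circular molecule, 2 cuts → 2 fragments:
  59–156 → 98 bp
  157–189 then 1–58 → 33 + 58 = 91 bp
Sorted largest to smallest: 98, 91 bp.

98, 91 bp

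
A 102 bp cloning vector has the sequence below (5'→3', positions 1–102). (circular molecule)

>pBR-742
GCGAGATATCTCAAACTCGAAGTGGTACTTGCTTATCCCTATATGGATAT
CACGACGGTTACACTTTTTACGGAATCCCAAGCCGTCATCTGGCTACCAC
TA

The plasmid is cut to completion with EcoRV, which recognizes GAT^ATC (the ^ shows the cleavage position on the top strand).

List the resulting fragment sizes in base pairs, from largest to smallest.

EcoRV sites (GATATC) start at positions 5, 46.
EcoRV cuts after base 3 of each site, so after positions 7, 48.
Circular molecule, 2 cuts → 2 fragments:
  8–48 → 41 bp
  49–102 then 1–7 → 54 + 7 = 61 bp
Sorted largest to smallest: 61, 41 bp.

61, 41 bp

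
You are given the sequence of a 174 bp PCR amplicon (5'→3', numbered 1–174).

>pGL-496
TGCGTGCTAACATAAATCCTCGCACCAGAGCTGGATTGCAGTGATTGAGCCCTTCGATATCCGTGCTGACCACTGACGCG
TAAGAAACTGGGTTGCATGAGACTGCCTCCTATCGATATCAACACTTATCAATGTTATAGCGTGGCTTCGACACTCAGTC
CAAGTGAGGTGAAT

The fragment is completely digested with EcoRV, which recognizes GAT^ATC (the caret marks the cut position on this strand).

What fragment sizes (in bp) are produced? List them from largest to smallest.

EcoRV sites (GATATC) start at positions 56, 115.
EcoRV cuts after base 3 of each site, so after positions 58, 117.
Linear molecule, 2 cuts → 3 fragments:
  1–58 → 58 bp
  59–117 → 59 bp
  118–174 → 57 bp
Sorted largest to smallest: 59, 58, 57 bp.

59, 58, 57 bp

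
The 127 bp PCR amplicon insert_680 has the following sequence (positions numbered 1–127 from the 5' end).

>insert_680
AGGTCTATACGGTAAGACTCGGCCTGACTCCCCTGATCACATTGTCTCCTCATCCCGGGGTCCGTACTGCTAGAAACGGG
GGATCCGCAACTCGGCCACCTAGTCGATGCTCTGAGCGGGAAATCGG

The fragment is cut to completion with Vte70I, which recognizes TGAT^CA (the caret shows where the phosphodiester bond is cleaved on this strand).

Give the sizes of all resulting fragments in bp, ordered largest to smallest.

90, 37 bp

The Vte70I site (TGATCA) starts at position 34.
Vte70I cuts after base 4 of each site, so after position 37.
Linear molecule, 1 cut → 2 fragments:
  1–37 → 37 bp
  38–127 → 90 bp
Sorted largest to smallest: 90, 37 bp.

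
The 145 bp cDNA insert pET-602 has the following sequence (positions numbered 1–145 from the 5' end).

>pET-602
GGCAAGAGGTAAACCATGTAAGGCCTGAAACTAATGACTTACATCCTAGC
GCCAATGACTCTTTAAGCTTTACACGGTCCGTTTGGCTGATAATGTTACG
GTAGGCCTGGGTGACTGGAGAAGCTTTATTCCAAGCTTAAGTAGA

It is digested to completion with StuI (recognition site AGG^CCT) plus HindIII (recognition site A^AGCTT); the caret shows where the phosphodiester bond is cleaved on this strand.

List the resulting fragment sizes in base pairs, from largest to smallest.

StuI sites (AGGCCT) start at positions 21, 103.
StuI cuts after base 3 of each site, so after positions 23, 105.
HindIII sites (AAGCTT) start at positions 65, 121, 133.
HindIII cuts after the first base of each site, so after positions 65, 121, 133.
Combined cut positions: 23, 65, 105, 121, 133.
Linear molecule, 5 cuts → 6 fragments:
  1–23 → 23 bp
  24–65 → 42 bp
  66–105 → 40 bp
  106–121 → 16 bp
  122–133 → 12 bp
  134–145 → 12 bp
Sorted largest to smallest: 42, 40, 23, 16, 12, 12 bp.

42, 40, 23, 16, 12, 12 bp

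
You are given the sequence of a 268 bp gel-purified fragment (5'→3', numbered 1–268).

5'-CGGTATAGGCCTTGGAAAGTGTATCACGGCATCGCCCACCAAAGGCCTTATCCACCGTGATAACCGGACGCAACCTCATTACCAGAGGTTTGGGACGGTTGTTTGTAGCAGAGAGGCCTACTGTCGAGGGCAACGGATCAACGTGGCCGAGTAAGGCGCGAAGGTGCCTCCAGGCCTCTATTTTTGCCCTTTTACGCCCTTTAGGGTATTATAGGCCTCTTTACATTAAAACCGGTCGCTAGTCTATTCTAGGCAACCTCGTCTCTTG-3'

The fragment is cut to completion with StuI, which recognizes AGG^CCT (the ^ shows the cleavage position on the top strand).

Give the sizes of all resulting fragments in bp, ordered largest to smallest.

71, 58, 53, 41, 36, 9 bp

StuI sites (AGGCCT) start at positions 7, 43, 114, 172, 213.
StuI cuts after base 3 of each site, so after positions 9, 45, 116, 174, 215.
Linear molecule, 5 cuts → 6 fragments:
  1–9 → 9 bp
  10–45 → 36 bp
  46–116 → 71 bp
  117–174 → 58 bp
  175–215 → 41 bp
  216–268 → 53 bp
Sorted largest to smallest: 71, 58, 53, 41, 36, 9 bp.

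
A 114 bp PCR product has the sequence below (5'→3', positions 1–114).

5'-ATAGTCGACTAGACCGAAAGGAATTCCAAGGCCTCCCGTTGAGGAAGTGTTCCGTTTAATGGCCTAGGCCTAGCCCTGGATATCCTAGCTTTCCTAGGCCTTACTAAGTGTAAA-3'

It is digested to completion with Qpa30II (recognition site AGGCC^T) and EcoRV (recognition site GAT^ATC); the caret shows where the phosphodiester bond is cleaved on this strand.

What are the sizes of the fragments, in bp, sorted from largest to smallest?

Qpa30II sites (AGGCCT) start at positions 29, 66, 96.
Qpa30II cuts after base 5 of each site (before the last base), so after positions 33, 70, 100.
The EcoRV site (GATATC) starts at position 79.
EcoRV cuts after base 3 of each site, so after position 81.
Combined cut positions: 33, 70, 81, 100.
Linear molecule, 4 cuts → 5 fragments:
  1–33 → 33 bp
  34–70 → 37 bp
  71–81 → 11 bp
  82–100 → 19 bp
  101–114 → 14 bp
Sorted largest to smallest: 37, 33, 19, 14, 11 bp.

37, 33, 19, 14, 11 bp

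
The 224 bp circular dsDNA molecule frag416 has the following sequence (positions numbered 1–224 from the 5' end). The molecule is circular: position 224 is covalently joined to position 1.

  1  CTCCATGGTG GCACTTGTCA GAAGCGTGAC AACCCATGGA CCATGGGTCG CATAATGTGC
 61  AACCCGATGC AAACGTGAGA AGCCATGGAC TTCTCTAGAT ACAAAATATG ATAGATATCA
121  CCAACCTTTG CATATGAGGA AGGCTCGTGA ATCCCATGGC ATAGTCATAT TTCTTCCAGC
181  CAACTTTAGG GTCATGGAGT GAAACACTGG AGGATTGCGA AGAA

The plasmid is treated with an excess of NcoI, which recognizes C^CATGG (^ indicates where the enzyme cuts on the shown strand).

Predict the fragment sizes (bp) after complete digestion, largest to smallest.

73, 71, 42, 31, 7 bp

NcoI sites (CCATGG) start at positions 3, 34, 41, 83, 154.
NcoI cuts after the first base of each site, so after positions 3, 34, 41, 83, 154.
Circular molecule, 5 cuts → 5 fragments:
  4–34 → 31 bp
  35–41 → 7 bp
  42–83 → 42 bp
  84–154 → 71 bp
  155–224 then 1–3 → 70 + 3 = 73 bp
Sorted largest to smallest: 73, 71, 42, 31, 7 bp.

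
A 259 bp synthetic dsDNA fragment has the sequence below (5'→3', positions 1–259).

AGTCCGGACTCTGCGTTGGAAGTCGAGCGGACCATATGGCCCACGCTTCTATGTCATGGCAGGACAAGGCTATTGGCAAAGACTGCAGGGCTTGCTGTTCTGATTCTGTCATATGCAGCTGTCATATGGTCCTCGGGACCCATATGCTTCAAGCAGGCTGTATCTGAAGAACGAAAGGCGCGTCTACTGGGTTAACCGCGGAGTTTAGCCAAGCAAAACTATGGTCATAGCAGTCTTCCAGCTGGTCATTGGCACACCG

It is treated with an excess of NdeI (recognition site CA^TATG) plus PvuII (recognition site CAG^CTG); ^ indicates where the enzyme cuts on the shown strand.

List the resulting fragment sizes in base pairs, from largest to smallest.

NdeI sites (CATATG) start at positions 33, 110, 123, 141.
NdeI cuts after base 2 of each site, so after positions 34, 111, 124, 142.
PvuII sites (CAGCTG) start at positions 116, 239.
PvuII cuts after base 3 of each site, so after positions 118, 241.
Combined cut positions: 34, 111, 118, 124, 142, 241.
Linear molecule, 6 cuts → 7 fragments:
  1–34 → 34 bp
  35–111 → 77 bp
  112–118 → 7 bp
  119–124 → 6 bp
  125–142 → 18 bp
  143–241 → 99 bp
  242–259 → 18 bp
Sorted largest to smallest: 99, 77, 34, 18, 18, 7, 6 bp.

99, 77, 34, 18, 18, 7, 6 bp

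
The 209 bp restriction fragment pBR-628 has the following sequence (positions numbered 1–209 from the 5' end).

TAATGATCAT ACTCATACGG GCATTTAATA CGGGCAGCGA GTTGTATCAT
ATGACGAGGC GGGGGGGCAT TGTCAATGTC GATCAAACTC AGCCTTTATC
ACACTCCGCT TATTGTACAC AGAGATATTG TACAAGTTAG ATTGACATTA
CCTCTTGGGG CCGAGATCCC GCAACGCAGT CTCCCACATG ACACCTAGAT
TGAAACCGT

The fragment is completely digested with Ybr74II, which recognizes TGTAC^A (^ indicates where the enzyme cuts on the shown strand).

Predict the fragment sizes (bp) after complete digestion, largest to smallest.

118, 76, 15 bp

Ybr74II sites (TGTACA) start at positions 114, 129.
Ybr74II cuts after base 5 of each site (before the last base), so after positions 118, 133.
Linear molecule, 2 cuts → 3 fragments:
  1–118 → 118 bp
  119–133 → 15 bp
  134–209 → 76 bp
Sorted largest to smallest: 118, 76, 15 bp.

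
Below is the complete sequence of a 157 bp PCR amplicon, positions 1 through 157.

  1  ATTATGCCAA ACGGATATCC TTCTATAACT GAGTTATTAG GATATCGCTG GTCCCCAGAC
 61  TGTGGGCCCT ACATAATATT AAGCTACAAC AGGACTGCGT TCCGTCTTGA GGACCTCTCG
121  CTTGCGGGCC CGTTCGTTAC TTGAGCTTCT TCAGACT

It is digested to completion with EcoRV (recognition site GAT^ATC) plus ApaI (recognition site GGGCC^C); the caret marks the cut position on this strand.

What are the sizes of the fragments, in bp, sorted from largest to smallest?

EcoRV sites (GATATC) start at positions 14, 41.
EcoRV cuts after base 3 of each site, so after positions 16, 43.
ApaI sites (GGGCCC) start at positions 64, 126.
ApaI cuts after base 5 of each site (before the last base), so after positions 68, 130.
Combined cut positions: 16, 43, 68, 130.
Linear molecule, 4 cuts → 5 fragments:
  1–16 → 16 bp
  17–43 → 27 bp
  44–68 → 25 bp
  69–130 → 62 bp
  131–157 → 27 bp
Sorted largest to smallest: 62, 27, 27, 25, 16 bp.

62, 27, 27, 25, 16 bp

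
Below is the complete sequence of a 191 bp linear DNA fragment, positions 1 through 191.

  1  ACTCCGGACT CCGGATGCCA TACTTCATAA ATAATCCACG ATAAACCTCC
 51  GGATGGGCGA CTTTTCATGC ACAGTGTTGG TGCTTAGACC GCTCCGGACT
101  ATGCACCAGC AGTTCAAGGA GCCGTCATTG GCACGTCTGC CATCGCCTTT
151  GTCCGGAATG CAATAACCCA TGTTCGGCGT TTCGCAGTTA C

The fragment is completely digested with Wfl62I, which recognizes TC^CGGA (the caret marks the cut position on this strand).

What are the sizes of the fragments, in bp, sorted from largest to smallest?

Wfl62I sites (TCCGGA) start at positions 3, 10, 48, 93, 152.
Wfl62I cuts after base 2 of each site, so after positions 4, 11, 49, 94, 153.
Linear molecule, 5 cuts → 6 fragments:
  1–4 → 4 bp
  5–11 → 7 bp
  12–49 → 38 bp
  50–94 → 45 bp
  95–153 → 59 bp
  154–191 → 38 bp
Sorted largest to smallest: 59, 45, 38, 38, 7, 4 bp.

59, 45, 38, 38, 7, 4 bp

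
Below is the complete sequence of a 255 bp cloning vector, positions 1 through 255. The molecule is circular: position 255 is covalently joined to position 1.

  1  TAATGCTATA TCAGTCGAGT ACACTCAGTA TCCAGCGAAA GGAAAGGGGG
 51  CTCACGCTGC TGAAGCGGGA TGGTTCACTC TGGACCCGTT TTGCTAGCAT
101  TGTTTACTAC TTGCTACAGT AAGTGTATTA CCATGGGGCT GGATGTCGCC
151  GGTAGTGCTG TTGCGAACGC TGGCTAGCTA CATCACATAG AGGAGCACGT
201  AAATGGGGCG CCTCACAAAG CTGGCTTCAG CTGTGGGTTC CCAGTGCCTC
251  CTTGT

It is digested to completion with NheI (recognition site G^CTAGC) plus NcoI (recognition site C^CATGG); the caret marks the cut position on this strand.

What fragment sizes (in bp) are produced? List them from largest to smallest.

175, 42, 38 bp

NheI sites (GCTAGC) start at positions 93, 173.
NheI cuts after the first base of each site, so after positions 93, 173.
The NcoI site (CCATGG) starts at position 131.
NcoI cuts after the first base of each site, so after position 131.
Combined cut positions: 93, 131, 173.
Circular molecule, 3 cuts → 3 fragments:
  94–131 → 38 bp
  132–173 → 42 bp
  174–255 then 1–93 → 82 + 93 = 175 bp
Sorted largest to smallest: 175, 42, 38 bp.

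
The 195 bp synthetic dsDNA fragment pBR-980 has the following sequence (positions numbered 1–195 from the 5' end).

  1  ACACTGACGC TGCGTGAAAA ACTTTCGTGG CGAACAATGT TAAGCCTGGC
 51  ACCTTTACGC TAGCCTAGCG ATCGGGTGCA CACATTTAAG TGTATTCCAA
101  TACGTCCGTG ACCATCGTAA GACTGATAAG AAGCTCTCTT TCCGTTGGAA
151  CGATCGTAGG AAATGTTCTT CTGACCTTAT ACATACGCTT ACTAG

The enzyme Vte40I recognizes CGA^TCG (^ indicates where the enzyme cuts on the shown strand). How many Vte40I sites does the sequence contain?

CGATCG occurs starting at positions 69, 151.
Vte40I cuts at 2 sites.

2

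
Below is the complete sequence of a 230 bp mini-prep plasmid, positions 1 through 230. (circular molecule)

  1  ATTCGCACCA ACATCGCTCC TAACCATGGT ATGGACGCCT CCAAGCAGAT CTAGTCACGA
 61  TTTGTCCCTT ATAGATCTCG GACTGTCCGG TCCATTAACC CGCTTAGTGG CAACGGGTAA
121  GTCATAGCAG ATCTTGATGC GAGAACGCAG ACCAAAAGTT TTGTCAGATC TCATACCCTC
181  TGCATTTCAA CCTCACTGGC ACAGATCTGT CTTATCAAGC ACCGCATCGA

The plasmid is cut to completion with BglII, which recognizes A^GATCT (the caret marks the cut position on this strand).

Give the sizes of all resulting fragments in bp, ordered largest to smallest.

BglII sites (AGATCT) start at positions 47, 73, 129, 166, 203.
BglII cuts after the first base of each site, so after positions 47, 73, 129, 166, 203.
Circular molecule, 5 cuts → 5 fragments:
  48–73 → 26 bp
  74–129 → 56 bp
  130–166 → 37 bp
  167–203 → 37 bp
  204–230 then 1–47 → 27 + 47 = 74 bp
Sorted largest to smallest: 74, 56, 37, 37, 26 bp.

74, 56, 37, 37, 26 bp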